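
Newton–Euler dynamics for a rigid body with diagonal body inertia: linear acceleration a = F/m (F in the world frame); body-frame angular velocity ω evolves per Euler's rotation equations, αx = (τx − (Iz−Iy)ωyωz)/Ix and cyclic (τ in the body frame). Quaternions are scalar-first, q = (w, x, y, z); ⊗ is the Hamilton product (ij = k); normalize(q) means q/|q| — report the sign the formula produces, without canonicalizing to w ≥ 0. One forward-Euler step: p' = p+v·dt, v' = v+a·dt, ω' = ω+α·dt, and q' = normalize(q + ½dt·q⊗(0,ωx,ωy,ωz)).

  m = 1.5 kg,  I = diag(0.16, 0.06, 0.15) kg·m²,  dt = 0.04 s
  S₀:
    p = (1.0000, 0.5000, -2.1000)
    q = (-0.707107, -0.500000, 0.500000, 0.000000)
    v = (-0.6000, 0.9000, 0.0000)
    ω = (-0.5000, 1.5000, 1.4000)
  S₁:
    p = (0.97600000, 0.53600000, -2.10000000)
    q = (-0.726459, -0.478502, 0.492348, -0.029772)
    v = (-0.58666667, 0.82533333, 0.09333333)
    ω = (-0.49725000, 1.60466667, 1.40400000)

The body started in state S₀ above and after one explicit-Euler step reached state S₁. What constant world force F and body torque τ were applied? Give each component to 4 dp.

F = (0.5000, -2.8000, 3.5000)
τ = (0.2000, 0.1500, 0.0900)

Δv = v₁−v₀ = (0.01333333, -0.07466667, 0.09333333)
F = m·Δv/dt = (0.5000, -2.8000, 3.5000)
ω₁ − ω₀ = (0.00275000, 0.10466667, 0.00400000)
gyro term ω₀×Iω₀ = (0.1890, -0.0070, 0.0750)
I·α + gyro = (0.2000, 0.1500, 0.0900)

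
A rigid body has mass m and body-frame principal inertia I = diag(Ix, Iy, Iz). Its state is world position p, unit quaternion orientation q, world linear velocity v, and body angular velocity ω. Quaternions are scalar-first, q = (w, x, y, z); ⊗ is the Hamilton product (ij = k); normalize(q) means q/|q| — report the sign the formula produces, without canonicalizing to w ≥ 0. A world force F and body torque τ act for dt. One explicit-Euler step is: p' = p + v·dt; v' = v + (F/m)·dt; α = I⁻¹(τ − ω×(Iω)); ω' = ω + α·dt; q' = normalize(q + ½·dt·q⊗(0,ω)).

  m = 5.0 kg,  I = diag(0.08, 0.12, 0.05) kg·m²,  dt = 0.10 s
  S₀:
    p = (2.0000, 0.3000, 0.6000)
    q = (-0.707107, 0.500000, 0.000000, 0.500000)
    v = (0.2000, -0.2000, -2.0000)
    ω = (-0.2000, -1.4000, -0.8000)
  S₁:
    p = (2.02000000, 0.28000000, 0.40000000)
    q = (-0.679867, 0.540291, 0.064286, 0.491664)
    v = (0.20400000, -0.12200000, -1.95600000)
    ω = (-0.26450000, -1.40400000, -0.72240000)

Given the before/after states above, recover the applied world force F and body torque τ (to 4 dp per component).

Δω = ω₁−ω₀ = (-0.06450000, -0.00400000, 0.07760000)
gyro term ω₀×Iω₀ = (-0.0784, 0.0048, 0.0112)
I·α + gyro = (-0.1300, 0.0000, 0.0500)
velocity change Δv = (0.00400000, 0.07800000, 0.04400000)
F = m·Δv/dt = (0.2000, 3.9000, 2.2000)

F = (0.2000, 3.9000, 2.2000)
τ = (-0.1300, 0.0000, 0.0500)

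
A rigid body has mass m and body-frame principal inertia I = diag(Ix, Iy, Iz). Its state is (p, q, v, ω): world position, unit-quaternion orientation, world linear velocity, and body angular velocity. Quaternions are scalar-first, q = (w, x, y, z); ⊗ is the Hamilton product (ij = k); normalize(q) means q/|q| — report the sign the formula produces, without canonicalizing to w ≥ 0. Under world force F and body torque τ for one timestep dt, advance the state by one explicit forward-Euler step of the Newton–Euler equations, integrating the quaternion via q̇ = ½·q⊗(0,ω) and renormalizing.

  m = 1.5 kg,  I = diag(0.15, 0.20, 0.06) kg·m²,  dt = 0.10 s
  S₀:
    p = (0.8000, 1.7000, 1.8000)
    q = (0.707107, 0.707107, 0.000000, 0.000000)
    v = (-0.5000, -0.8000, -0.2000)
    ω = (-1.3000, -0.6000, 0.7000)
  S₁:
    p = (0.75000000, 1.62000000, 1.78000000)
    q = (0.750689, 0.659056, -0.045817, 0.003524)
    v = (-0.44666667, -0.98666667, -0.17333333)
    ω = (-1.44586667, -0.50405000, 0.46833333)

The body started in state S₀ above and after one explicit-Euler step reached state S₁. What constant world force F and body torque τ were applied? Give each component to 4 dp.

F = (0.8000, -2.8000, 0.4000)
τ = (-0.1600, 0.1100, -0.1000)

Δω = ω₁−ω₀ = (-0.14586667, 0.09595000, -0.23166667)
ω₀×(Iω₀) = (0.0588, -0.0819, 0.0390)
τ = I·(Δω/dt) + ω₀×(Iω₀) = (-0.1600, 0.1100, -0.1000)
Δv = v₁−v₀ = (0.05333333, -0.18666667, 0.02666667)
F = m·Δv/dt = (0.8000, -2.8000, 0.4000)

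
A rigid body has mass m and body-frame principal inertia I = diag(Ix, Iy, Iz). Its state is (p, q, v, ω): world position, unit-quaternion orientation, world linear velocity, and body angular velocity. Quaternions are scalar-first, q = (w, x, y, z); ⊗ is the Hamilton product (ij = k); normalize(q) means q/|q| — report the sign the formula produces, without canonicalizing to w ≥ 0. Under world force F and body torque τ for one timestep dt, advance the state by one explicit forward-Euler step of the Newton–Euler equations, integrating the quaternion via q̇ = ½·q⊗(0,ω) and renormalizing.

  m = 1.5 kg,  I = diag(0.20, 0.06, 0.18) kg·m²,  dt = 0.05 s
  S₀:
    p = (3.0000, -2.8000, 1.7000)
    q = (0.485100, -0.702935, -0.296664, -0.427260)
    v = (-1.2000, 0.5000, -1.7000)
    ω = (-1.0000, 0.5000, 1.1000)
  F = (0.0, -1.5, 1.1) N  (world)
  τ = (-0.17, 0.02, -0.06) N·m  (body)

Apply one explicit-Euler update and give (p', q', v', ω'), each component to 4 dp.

angular accel α = (-1.1800, 0.7000, -0.7222)
ω + α·dt = (-1.0590, 0.5350, 1.0639)
Hamilton product q⊗(0,ω) = (-0.0846170, -0.5978004, 1.4430385, -0.1145215)
q + ½dt·q⊗(0,ω), renormalized = (0.4826, -0.7173, -0.2604, -0.4298)
p' = p + v·dt = (2.9400, -2.7750, 1.6150)
v' = v + a·dt = (-1.2000, 0.4500, -1.6633)

p' = (2.9400, -2.7750, 1.6150)
q' = (0.4826, -0.7173, -0.2604, -0.4298)
v' = (-1.2000, 0.4500, -1.6633)
ω' = (-1.0590, 0.5350, 1.0639)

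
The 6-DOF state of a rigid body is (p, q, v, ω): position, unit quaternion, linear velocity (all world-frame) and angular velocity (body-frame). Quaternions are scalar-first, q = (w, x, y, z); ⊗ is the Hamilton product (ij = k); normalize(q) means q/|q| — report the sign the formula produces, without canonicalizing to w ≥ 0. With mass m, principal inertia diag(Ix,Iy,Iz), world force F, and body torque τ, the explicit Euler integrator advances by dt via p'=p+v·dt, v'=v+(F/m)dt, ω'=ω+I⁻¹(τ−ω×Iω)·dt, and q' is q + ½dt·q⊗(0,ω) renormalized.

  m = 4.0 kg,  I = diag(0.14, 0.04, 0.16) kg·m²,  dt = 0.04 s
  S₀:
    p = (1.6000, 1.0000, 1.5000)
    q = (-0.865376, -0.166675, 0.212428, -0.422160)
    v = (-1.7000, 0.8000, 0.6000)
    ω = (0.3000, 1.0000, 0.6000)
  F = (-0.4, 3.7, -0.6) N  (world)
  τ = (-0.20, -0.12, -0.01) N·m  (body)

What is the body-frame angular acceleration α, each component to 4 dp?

ω×(Iω) gyroscopic = (0.0720, -0.0036, -0.0300)
(τ − ω×Iω)/I = (-1.9429, -2.9100, 0.1250)

α = (-1.9429, -2.9100, 0.1250)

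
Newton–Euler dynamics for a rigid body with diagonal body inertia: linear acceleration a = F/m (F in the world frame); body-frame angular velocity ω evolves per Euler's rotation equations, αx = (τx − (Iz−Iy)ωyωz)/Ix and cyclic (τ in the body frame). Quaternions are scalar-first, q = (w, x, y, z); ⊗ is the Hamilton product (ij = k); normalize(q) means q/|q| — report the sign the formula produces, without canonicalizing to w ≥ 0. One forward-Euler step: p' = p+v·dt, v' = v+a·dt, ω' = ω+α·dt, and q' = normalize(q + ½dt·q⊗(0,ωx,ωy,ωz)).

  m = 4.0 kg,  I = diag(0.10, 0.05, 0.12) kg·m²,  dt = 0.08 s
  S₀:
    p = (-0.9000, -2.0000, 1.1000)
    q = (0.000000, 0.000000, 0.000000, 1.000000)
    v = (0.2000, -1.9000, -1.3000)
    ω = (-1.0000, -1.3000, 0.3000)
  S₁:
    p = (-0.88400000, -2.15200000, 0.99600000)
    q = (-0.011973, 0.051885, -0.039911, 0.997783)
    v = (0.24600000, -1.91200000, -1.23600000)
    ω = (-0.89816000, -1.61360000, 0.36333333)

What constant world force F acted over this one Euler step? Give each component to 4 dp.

velocity change Δv = (0.04600000, -0.01200000, 0.06400000)
applied force F = (2.3000, -0.6000, 3.2000)

F = (2.3000, -0.6000, 3.2000)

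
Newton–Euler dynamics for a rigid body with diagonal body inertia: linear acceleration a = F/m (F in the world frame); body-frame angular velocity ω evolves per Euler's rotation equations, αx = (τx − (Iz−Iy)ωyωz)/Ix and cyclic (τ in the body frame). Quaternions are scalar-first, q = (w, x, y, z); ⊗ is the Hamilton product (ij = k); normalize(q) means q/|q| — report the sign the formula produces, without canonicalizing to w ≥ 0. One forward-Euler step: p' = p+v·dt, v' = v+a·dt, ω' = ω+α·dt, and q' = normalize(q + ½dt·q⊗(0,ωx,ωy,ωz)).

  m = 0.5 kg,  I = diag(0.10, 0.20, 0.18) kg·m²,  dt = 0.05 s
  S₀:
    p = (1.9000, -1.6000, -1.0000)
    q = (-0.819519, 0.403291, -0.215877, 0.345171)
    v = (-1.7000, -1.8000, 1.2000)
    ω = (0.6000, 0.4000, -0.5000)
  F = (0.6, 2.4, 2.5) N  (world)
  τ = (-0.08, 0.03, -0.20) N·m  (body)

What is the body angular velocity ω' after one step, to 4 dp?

ω' = (0.5580, 0.4015, -0.5622)

angular accel α = (-0.8400, 0.0300, -1.2444)
new body rate ω' = (0.5580, 0.4015, -0.5622)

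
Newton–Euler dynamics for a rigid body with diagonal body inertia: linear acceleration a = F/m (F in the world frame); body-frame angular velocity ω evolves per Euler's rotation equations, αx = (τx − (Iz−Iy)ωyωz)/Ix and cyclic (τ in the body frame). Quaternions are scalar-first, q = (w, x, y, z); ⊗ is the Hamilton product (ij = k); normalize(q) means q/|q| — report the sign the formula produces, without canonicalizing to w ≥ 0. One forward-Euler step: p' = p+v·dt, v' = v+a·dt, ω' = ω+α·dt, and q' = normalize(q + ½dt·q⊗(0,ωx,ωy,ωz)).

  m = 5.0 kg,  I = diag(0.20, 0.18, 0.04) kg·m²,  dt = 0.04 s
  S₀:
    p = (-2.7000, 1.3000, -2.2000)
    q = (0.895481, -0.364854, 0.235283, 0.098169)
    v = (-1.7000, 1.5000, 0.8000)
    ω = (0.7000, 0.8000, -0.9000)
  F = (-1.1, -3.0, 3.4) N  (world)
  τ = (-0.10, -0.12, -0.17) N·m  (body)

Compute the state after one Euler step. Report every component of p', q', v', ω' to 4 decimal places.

p' = (-2.7680, 1.3600, -2.1680)
q' = (0.8982, -0.3580, 0.2443, 0.0729)
v' = (-1.7088, 1.4760, 0.8272)
ω' = (0.6598, 0.7957, -1.0588)

a = (-0.2200, -0.6000, 0.6800)
new position p' = (-2.7680, 1.3600, -2.1680)
new velocity v' = (-1.7088, 1.4760, 0.8272)
ω×(Iω) gyroscopic = (0.1008, -0.1008, -0.0112)
(τ − ω×Iω)/I = (-1.0040, -0.1067, -3.9700)
new body rate ω' = (0.6598, 0.7957, -1.0588)
q⊗(0,ω) = (0.1555235, 0.3365468, 0.4567345, -1.2625142)
q + ½dt·q⊗(0,ω), renormalized = (0.8982, -0.3580, 0.2443, 0.0729)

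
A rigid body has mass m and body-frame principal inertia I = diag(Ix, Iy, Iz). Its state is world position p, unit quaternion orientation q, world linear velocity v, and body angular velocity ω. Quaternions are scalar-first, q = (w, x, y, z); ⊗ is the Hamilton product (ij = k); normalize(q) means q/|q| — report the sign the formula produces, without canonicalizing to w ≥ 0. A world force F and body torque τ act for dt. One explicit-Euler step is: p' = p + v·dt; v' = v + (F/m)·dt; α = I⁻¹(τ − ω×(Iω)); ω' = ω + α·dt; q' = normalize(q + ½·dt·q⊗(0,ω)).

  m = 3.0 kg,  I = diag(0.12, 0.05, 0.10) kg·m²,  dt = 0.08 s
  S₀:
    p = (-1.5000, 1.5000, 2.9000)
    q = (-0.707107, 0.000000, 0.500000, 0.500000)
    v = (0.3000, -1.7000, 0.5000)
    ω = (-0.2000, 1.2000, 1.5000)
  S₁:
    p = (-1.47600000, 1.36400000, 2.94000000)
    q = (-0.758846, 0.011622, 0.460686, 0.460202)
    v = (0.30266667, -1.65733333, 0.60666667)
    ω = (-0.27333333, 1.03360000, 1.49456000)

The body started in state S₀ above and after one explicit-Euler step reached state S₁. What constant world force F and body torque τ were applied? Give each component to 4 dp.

Δω = ω₁−ω₀ = (-0.07333333, -0.16640000, -0.00544000)
ω₀×(Iω₀) = (0.0900, -0.0060, 0.0168)
τ = I·(Δω/dt) + ω₀×(Iω₀) = (-0.0200, -0.1100, 0.0100)
Δv = v₁−v₀ = (0.00266667, 0.04266667, 0.10666667)
F = m·Δv/dt = (0.1000, 1.6000, 4.0000)

F = (0.1000, 1.6000, 4.0000)
τ = (-0.0200, -0.1100, 0.0100)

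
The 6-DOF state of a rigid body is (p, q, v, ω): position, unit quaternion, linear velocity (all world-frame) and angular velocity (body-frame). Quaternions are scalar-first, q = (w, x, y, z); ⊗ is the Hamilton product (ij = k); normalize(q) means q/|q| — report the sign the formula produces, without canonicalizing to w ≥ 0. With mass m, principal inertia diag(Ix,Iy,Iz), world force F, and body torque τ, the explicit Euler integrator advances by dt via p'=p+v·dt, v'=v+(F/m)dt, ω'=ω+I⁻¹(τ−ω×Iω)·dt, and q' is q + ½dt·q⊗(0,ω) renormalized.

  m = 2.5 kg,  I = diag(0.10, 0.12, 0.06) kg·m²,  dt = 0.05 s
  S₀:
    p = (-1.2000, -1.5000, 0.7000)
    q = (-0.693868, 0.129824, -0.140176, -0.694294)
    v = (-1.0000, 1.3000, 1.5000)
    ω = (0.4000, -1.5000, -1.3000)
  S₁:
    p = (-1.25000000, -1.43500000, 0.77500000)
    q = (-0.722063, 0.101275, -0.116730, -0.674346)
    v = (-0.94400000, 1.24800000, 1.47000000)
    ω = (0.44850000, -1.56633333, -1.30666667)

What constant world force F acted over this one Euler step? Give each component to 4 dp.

velocity change Δv = (0.05600000, -0.05200000, -0.03000000)
m·(v₁−v₀)/dt = (2.8000, -2.6000, -1.5000)

F = (2.8000, -2.6000, -1.5000)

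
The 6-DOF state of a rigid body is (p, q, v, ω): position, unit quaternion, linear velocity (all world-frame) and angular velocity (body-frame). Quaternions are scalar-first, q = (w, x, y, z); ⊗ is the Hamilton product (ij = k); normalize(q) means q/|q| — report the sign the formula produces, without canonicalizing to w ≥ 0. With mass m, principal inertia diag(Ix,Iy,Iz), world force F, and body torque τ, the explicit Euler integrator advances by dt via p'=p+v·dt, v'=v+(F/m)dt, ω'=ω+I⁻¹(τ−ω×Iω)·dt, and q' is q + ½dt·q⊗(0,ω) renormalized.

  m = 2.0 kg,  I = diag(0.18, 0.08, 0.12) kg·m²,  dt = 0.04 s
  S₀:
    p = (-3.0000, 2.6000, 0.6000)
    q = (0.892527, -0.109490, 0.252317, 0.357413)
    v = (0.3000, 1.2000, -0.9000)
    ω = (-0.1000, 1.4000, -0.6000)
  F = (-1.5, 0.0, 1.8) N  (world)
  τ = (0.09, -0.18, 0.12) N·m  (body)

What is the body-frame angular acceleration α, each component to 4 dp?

α = (0.6867, -2.2950, 0.8833)

gyro term ω×Iω = (-0.0336, 0.0036, 0.0140)
angular accel α = (0.6867, -2.2950, 0.8833)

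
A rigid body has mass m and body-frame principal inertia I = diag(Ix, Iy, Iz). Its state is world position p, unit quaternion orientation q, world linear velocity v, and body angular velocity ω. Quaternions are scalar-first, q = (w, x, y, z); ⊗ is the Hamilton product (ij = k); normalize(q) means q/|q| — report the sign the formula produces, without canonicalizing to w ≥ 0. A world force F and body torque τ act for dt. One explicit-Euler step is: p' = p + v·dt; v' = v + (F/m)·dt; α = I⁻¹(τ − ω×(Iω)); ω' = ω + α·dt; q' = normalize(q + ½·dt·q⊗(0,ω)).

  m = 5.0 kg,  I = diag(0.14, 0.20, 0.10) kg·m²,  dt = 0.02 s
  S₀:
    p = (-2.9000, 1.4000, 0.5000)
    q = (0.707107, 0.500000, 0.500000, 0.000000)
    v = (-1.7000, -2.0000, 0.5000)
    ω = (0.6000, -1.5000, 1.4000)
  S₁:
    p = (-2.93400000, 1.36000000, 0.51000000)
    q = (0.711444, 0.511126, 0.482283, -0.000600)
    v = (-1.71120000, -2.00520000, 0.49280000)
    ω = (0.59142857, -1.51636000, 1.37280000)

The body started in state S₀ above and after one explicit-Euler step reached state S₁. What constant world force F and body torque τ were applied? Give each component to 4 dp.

F = (-2.8000, -1.3000, -1.8000)
τ = (0.1500, -0.1300, -0.1900)

rate change Δω = (-0.00857143, -0.01636000, -0.02720000)
ω₀×(Iω₀) = (0.2100, 0.0336, -0.0540)
τ = I·(Δω/dt) + ω₀×(Iω₀) = (0.1500, -0.1300, -0.1900)
Δv = v₁−v₀ = (-0.01120000, -0.00520000, -0.00720000)
applied force F = (-2.8000, -1.3000, -1.8000)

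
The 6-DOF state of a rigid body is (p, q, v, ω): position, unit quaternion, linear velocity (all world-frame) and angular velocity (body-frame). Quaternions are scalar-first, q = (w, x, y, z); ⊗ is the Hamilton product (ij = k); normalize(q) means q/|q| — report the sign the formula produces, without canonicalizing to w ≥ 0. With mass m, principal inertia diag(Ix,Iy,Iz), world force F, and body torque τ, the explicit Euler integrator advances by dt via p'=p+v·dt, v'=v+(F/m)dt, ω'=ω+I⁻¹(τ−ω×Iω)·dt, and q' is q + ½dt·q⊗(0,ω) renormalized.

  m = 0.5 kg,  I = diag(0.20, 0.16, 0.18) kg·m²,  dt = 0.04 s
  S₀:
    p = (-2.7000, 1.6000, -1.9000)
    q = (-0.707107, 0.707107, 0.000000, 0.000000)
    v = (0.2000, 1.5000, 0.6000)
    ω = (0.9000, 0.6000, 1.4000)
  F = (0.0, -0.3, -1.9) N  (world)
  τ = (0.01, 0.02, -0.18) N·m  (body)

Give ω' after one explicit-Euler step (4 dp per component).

(τ − ω×Iω)/I = (-0.0340, -0.0325, -0.8800)
ω' = ω + α·dt = (0.8986, 0.5987, 1.3648)

ω' = (0.8986, 0.5987, 1.3648)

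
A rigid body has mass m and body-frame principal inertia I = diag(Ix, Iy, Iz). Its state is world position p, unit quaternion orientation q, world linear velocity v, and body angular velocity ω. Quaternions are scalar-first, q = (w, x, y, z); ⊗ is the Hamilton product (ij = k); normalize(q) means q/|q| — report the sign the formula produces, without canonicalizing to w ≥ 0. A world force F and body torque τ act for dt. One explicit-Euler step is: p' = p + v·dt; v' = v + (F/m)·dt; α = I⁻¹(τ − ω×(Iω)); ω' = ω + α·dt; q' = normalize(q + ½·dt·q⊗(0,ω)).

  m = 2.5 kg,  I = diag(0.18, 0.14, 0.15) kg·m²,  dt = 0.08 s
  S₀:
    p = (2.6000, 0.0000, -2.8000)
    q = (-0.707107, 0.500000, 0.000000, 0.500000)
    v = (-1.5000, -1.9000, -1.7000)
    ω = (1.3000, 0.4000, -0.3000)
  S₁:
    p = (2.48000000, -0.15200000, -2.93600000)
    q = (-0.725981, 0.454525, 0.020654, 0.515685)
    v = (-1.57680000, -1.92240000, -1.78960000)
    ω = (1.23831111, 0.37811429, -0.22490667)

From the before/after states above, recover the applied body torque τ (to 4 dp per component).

τ = (-0.1400, -0.0500, 0.1200)

rate change Δω = (-0.06168889, -0.02188571, 0.07509333)
ω₀×(Iω₀) = (-0.0012, -0.0117, -0.0208)
τ = I·(Δω/dt) + ω₀×(Iω₀) = (-0.1400, -0.0500, 0.1200)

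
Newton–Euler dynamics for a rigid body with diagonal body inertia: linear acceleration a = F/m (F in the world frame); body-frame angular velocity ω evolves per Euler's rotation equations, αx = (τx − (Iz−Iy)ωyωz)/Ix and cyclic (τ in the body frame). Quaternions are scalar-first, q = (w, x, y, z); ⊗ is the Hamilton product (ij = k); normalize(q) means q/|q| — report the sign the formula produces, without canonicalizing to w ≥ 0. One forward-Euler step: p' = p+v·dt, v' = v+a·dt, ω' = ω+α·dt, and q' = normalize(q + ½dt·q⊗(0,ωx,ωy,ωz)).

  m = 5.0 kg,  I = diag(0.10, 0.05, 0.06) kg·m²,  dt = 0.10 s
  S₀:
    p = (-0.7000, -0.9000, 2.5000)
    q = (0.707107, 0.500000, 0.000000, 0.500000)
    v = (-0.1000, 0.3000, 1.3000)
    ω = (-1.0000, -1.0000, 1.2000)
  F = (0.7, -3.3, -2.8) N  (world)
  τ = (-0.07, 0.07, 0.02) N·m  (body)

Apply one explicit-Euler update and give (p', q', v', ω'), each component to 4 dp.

a = (0.1400, -0.6600, -0.5600)
new position p' = (-0.7100, -0.8700, 2.6300)
v' = v + a·dt = (-0.0860, 0.2340, 1.2440)
angular accel α = (-0.5800, 2.3600, 1.1667)
ω + α·dt = (-1.0580, -0.7640, 1.3167)
2q̇ = q⊗(0,ω) = (-0.1000000, -0.2071070, -1.8071070, 0.3485284)
q + ½dt·q⊗(0,ω), renormalized = (0.6991, 0.4876, -0.0900, 0.5152)

p' = (-0.7100, -0.8700, 2.6300)
q' = (0.6991, 0.4876, -0.0900, 0.5152)
v' = (-0.0860, 0.2340, 1.2440)
ω' = (-1.0580, -0.7640, 1.3167)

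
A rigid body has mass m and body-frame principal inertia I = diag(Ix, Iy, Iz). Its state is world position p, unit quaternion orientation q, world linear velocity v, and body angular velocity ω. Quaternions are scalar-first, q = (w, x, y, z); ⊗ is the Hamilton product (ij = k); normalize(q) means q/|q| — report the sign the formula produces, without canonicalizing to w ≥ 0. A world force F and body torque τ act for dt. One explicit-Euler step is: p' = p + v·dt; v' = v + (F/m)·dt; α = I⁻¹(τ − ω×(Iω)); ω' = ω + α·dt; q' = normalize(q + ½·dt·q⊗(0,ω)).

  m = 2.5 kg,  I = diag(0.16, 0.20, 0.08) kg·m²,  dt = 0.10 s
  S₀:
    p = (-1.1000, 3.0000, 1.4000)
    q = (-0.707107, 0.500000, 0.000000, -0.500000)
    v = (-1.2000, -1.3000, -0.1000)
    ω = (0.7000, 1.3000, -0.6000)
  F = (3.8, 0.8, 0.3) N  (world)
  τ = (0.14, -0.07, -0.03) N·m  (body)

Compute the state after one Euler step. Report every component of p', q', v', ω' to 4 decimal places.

a = (1.5200, 0.3200, 0.1200)
new position p' = (-1.2200, 2.8700, 1.3900)
v + (F/m)dt = (-1.0480, -1.2680, -0.0880)
gyro term ω×Iω = (0.0936, -0.0336, 0.0364)
(τ − ω×Iω)/I = (0.2900, -0.1820, -0.8300)
ω + α·dt = (0.7290, 1.2818, -0.6830)
Hamilton product q⊗(0,ω) = (-0.6500000, 0.1550251, -0.9692391, 1.0742642)
q + ½dt·q⊗(0,ω), renormalized = (-0.7373, 0.5061, -0.0483, -0.4449)

p' = (-1.2200, 2.8700, 1.3900)
q' = (-0.7373, 0.5061, -0.0483, -0.4449)
v' = (-1.0480, -1.2680, -0.0880)
ω' = (0.7290, 1.2818, -0.6830)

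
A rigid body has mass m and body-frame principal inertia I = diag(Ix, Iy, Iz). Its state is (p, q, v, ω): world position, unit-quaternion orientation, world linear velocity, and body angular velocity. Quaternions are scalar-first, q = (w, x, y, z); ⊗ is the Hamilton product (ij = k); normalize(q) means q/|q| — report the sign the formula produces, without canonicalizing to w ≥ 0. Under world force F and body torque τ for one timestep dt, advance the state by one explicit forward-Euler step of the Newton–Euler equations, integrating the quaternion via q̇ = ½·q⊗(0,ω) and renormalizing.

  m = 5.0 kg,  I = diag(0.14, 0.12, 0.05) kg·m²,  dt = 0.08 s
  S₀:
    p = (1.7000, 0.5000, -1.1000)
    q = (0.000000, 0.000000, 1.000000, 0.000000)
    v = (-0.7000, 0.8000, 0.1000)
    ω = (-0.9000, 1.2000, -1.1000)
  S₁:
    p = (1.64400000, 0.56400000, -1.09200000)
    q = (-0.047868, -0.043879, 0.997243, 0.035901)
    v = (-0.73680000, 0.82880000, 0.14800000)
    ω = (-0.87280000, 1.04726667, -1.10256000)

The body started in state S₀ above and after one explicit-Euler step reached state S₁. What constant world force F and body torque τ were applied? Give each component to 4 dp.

velocity change Δv = (-0.03680000, 0.02880000, 0.04800000)
applied force F = (-2.3000, 1.8000, 3.0000)
ω₁ − ω₀ = (0.02720000, -0.15273333, -0.00256000)
precession coupling = (0.0924, 0.0891, 0.0216)
applied torque τ = (0.1400, -0.1400, 0.0200)

F = (-2.3000, 1.8000, 3.0000)
τ = (0.1400, -0.1400, 0.0200)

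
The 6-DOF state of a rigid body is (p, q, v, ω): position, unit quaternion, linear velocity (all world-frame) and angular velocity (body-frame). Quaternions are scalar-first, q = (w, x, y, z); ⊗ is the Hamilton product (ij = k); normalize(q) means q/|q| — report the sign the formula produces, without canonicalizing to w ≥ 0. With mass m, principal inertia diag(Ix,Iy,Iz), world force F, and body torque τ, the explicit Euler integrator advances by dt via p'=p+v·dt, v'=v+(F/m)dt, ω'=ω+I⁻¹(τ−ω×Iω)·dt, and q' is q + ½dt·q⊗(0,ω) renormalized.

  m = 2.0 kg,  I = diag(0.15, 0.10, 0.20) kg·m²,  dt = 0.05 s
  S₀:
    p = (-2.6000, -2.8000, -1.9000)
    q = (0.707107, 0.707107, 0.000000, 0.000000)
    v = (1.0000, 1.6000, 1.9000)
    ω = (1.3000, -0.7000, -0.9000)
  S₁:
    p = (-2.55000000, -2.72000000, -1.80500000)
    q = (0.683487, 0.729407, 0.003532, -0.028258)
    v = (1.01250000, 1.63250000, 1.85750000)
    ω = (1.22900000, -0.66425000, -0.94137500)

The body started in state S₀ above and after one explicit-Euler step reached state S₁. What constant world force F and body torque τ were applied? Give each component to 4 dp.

F = (0.5000, 1.3000, -1.7000)
τ = (-0.1500, 0.1300, -0.1200)

Δv = v₁−v₀ = (0.01250000, 0.03250000, -0.04250000)
m·(v₁−v₀)/dt = (0.5000, 1.3000, -1.7000)
ω₁ − ω₀ = (-0.07100000, 0.03575000, -0.04137500)
gyro term ω₀×Iω₀ = (0.0630, 0.0585, 0.0455)
τ = I·(Δω/dt) + ω₀×(Iω₀) = (-0.1500, 0.1300, -0.1200)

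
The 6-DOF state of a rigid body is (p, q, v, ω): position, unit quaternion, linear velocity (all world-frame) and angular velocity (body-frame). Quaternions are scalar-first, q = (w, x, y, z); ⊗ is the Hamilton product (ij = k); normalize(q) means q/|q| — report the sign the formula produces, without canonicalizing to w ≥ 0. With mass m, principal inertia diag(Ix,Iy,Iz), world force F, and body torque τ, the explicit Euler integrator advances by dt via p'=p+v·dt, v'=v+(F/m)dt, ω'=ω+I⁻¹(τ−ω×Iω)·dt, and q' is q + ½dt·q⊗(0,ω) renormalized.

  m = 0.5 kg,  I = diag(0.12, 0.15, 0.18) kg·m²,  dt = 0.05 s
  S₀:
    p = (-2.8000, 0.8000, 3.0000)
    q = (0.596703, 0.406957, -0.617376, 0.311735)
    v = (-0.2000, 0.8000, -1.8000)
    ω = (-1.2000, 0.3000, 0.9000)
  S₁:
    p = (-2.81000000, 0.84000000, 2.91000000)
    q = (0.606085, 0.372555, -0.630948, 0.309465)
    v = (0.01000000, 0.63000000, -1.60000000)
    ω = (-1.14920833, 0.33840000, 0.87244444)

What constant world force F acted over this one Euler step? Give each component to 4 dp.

F = (2.1000, -1.7000, 2.0000)

velocity change Δv = (0.21000000, -0.17000000, 0.20000000)
applied force F = (2.1000, -1.7000, 2.0000)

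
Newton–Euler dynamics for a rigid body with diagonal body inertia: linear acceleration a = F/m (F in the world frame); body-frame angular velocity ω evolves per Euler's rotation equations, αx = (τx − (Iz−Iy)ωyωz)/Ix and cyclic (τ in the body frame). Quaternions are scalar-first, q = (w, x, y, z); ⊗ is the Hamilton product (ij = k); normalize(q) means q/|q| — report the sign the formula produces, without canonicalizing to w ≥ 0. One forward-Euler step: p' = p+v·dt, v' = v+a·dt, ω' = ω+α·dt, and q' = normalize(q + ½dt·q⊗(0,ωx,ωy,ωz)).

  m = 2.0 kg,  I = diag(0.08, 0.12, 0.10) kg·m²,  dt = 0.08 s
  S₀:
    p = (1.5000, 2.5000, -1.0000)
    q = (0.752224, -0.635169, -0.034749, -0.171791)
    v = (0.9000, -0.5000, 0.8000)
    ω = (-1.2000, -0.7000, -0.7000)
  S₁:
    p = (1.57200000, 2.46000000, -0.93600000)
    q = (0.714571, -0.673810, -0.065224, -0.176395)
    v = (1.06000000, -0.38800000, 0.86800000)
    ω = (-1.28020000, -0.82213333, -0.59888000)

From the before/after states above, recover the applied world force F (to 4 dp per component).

velocity change Δv = (0.16000000, 0.11200000, 0.06800000)
F = m·Δv/dt = (4.0000, 2.8000, 1.7000)

F = (4.0000, 2.8000, 1.7000)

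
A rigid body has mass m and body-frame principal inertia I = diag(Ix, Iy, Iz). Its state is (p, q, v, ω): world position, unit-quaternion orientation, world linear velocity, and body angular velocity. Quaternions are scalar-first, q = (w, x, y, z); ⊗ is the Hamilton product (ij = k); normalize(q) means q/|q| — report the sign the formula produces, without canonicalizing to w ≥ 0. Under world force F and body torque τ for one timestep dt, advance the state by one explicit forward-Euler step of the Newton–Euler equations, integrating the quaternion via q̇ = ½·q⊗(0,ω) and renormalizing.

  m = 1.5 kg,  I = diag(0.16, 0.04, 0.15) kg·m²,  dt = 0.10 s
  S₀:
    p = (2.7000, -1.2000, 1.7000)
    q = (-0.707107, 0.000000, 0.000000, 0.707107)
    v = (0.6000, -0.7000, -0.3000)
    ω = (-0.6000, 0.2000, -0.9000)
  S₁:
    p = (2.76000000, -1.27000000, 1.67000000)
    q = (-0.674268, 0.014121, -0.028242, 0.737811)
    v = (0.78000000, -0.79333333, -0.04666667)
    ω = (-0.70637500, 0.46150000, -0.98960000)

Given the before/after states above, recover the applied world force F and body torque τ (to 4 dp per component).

Δω = ω₁−ω₀ = (-0.10637500, 0.26150000, -0.08960000)
applied torque τ = (-0.1900, 0.1100, -0.1200)
v₁ − v₀ = (0.18000000, -0.09333333, 0.25333333)
applied force F = (2.7000, -1.4000, 3.8000)

F = (2.7000, -1.4000, 3.8000)
τ = (-0.1900, 0.1100, -0.1200)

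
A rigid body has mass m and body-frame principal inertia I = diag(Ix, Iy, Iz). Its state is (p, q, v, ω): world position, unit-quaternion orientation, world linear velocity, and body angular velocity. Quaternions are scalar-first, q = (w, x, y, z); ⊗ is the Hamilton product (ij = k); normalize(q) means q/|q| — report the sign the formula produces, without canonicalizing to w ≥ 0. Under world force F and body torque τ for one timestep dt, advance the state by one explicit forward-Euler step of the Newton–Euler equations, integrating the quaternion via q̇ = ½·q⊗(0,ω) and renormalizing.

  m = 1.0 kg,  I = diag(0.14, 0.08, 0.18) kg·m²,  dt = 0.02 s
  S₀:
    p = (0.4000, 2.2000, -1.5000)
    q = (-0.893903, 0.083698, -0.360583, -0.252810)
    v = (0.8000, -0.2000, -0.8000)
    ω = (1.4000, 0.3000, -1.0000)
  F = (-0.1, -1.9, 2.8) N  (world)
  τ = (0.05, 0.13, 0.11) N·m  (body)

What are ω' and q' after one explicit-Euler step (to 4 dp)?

gyro term ω×Iω = (-0.0300, 0.0560, -0.0252)
angular accel α = (0.5714, 0.9250, 0.7511)
ω' = ω + α·dt = (1.4114, 0.3185, -0.9850)
q⊗(0,ω) = (-0.2618123, -0.8150382, -0.5384069, 1.4238286)
q + ½dt·q⊗(0,ω), renormalized = (-0.8964, 0.0755, -0.3659, -0.2385)

ω' = (1.4114, 0.3185, -0.9850)
q' = (-0.8964, 0.0755, -0.3659, -0.2385)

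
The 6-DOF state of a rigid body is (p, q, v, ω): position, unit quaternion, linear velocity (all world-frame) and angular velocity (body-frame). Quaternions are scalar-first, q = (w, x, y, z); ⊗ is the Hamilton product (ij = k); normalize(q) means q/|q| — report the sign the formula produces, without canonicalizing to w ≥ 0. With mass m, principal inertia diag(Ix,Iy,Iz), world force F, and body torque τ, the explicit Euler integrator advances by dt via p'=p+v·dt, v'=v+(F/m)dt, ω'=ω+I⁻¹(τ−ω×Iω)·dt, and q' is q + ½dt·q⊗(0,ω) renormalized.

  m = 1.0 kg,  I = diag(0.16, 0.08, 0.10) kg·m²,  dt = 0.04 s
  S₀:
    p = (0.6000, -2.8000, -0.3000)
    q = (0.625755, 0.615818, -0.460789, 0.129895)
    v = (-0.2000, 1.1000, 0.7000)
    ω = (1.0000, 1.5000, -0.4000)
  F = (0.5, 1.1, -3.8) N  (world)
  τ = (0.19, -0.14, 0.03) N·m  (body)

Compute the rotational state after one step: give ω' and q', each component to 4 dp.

ω×(Iω) gyroscopic = (-0.0120, -0.0240, -0.1200)
angular accel α = (1.2625, -1.4500, 1.5000)
new body rate ω' = (1.0505, 1.4420, -0.3400)
2q̇ = q⊗(0,ω) = (0.1273235, 0.6152281, 1.3148547, 1.1342140)
updated quaternion q' = (0.6279, 0.6277, -0.4342, 0.1525)

ω' = (1.0505, 1.4420, -0.3400)
q' = (0.6279, 0.6277, -0.4342, 0.1525)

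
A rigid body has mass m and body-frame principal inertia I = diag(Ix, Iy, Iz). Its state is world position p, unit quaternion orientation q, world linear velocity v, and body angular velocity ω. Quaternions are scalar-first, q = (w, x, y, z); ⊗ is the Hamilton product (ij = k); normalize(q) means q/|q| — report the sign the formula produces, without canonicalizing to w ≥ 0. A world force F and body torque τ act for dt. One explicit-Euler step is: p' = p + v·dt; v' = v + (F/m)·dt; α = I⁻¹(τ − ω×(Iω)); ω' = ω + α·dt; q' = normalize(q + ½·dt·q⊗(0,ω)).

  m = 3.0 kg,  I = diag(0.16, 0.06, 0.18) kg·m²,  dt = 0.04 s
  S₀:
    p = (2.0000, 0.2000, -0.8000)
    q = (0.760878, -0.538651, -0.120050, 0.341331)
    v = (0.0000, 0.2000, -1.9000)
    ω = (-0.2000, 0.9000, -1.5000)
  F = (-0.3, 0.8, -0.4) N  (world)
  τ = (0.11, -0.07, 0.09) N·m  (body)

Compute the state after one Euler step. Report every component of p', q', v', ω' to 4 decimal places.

linear accel F/m = (-0.1000, 0.2667, -0.1333)
p' = p + v·dt = (2.0000, 0.2080, -0.8760)
v + (F/m)dt = (-0.0040, 0.2107, -1.9053)
precession coupling ω×(Iω) = (-0.1620, -0.0060, 0.0180)
α = I⁻¹(τ − ω×Iω) = (1.7000, -1.0667, 0.4000)
ω' = ω + α·dt = (-0.1320, 0.8573, -1.4840)
q⊗(0,ω) = (0.5123113, -0.2792985, -0.1914525, -1.6501129)
updated quaternion q' = (0.7706, -0.5439, -0.1238, 0.3081)

p' = (2.0000, 0.2080, -0.8760)
q' = (0.7706, -0.5439, -0.1238, 0.3081)
v' = (-0.0040, 0.2107, -1.9053)
ω' = (-0.1320, 0.8573, -1.4840)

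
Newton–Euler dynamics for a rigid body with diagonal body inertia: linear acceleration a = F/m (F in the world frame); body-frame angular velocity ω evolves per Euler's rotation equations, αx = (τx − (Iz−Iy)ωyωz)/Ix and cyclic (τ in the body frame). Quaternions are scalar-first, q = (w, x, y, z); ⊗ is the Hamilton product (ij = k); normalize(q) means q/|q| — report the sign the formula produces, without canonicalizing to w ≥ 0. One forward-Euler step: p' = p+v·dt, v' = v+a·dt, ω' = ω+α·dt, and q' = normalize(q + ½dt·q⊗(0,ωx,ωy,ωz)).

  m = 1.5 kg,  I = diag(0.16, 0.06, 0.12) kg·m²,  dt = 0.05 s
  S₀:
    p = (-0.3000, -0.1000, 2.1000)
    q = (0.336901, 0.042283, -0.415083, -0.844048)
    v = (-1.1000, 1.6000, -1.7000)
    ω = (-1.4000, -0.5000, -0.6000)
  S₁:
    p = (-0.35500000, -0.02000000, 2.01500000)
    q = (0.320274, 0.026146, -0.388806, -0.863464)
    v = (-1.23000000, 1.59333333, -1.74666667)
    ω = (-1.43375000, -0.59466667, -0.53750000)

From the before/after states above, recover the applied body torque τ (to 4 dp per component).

τ = (-0.0900, -0.0800, 0.0800)

ω₁ − ω₀ = (-0.03375000, -0.09466667, 0.06250000)
applied torque τ = (-0.0900, -0.0800, 0.0800)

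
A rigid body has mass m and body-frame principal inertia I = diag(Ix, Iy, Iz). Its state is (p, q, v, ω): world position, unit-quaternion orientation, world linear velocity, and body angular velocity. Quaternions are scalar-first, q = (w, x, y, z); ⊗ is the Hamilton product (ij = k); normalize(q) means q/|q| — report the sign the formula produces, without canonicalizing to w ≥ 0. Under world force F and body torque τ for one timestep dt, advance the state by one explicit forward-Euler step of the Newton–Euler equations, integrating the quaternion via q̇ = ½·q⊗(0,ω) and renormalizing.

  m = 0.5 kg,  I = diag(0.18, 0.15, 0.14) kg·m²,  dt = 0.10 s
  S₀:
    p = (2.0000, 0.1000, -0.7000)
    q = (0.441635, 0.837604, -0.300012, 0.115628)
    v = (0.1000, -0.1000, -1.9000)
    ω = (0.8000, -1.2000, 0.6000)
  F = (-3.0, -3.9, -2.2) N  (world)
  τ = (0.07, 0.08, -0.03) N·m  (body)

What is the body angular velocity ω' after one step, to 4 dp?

(τ − ω×Iω)/I = (0.3489, 0.4053, -0.4200)
ω + α·dt = (0.8349, -1.1595, 0.5580)

ω' = (0.8349, -1.1595, 0.5580)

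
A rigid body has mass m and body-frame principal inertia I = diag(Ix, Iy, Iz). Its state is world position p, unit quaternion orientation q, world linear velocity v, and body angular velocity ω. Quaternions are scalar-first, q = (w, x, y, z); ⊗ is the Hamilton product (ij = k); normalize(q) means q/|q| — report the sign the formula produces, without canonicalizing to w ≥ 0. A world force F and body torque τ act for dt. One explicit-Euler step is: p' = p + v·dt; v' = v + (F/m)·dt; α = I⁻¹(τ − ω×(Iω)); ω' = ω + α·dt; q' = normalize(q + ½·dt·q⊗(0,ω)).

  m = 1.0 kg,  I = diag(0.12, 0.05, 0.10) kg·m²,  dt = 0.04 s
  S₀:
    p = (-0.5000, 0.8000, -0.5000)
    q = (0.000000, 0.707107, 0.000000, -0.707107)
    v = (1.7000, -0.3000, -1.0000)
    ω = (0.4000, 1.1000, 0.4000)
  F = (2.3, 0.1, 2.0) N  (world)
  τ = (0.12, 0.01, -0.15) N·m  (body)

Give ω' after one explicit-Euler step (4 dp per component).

precession coupling ω×(Iω) = (0.0220, 0.0032, -0.0308)
α = I⁻¹(τ − ω×Iω) = (0.8167, 0.1360, -1.1920)
ω + α·dt = (0.4327, 1.1054, 0.3523)

ω' = (0.4327, 1.1054, 0.3523)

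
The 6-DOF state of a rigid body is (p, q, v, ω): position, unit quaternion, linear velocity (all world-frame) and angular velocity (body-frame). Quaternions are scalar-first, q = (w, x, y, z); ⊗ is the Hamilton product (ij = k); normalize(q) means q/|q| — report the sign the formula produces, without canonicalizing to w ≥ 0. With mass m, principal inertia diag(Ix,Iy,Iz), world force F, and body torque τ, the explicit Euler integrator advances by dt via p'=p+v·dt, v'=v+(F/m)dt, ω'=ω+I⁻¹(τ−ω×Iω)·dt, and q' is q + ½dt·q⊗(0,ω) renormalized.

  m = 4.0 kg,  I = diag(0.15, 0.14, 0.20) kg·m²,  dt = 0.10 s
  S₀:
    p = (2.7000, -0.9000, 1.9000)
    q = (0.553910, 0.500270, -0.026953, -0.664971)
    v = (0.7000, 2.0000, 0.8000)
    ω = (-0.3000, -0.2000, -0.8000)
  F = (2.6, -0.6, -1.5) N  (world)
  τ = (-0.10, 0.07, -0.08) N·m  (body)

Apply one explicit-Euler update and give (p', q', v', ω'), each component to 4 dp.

p' = (2.7700, -0.7000, 1.9800)
q' = (0.5340, 0.4859, -0.0025, -0.6919)
v' = (0.7650, 1.9850, 0.7625)
ω' = (-0.3731, -0.1414, -0.8397)

ω×(Iω) gyroscopic = (0.0096, -0.0120, -0.0006)
α = I⁻¹(τ − ω×Iω) = (-0.7307, 0.5857, -0.3970)
ω' = ω + α·dt = (-0.3731, -0.1414, -0.8397)
q⊗(0,ω) = (-0.3872864, -0.2776048, 0.4889253, -0.5512679)
q' = normalize(q + ½dt·q⊗(0,ω)) = (0.5340, 0.4859, -0.0025, -0.6919)
a = F/m = (0.6500, -0.1500, -0.3750)
p + v·dt = (2.7700, -0.7000, 1.9800)
v' = v + a·dt = (0.7650, 1.9850, 0.7625)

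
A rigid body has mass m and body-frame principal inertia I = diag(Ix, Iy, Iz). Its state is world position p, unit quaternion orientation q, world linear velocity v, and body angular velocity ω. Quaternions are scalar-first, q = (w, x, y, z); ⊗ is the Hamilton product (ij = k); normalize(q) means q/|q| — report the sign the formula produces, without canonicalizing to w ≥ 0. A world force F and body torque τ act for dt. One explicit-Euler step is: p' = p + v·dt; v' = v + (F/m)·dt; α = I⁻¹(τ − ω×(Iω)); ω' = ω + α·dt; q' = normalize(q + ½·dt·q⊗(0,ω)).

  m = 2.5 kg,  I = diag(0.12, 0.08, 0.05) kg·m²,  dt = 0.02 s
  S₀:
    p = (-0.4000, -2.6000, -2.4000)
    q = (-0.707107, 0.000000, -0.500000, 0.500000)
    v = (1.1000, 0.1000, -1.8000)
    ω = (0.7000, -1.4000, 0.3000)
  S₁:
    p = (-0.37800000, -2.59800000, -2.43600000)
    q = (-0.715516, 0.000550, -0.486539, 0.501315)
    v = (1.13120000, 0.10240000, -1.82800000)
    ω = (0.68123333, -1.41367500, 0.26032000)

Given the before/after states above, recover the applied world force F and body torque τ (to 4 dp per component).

F = (3.9000, 0.3000, -3.5000)
τ = (-0.1000, -0.0400, -0.0600)

v₁ − v₀ = (0.03120000, 0.00240000, -0.02800000)
m·(v₁−v₀)/dt = (3.9000, 0.3000, -3.5000)
rate change Δω = (-0.01876667, -0.01367500, -0.03968000)
precession coupling = (0.0126, 0.0147, 0.0392)
I·α + gyro = (-0.1000, -0.0400, -0.0600)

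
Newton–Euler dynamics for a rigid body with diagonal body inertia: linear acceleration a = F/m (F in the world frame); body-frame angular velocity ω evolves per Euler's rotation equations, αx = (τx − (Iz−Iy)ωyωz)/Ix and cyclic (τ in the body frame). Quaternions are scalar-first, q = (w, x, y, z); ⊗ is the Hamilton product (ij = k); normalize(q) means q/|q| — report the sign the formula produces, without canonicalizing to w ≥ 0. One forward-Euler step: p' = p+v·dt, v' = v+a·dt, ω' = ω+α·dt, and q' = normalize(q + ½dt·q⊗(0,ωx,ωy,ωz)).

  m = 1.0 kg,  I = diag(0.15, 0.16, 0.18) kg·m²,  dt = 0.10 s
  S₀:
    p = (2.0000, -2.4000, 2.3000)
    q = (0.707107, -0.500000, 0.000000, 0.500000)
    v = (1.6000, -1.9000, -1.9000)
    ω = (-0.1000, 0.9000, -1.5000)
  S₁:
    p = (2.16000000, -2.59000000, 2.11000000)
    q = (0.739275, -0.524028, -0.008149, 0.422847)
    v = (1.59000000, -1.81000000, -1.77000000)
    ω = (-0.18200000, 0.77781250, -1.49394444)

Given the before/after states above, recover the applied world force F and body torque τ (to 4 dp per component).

F = (-0.1000, 0.9000, 1.3000)
τ = (-0.1500, -0.2000, 0.0100)

ω₁ − ω₀ = (-0.08200000, -0.12218750, 0.00605556)
ω₀×(Iω₀) = (-0.0270, -0.0045, -0.0009)
τ = I·(Δω/dt) + ω₀×(Iω₀) = (-0.1500, -0.2000, 0.0100)
v₁ − v₀ = (-0.01000000, 0.09000000, 0.13000000)
F = m·Δv/dt = (-0.1000, 0.9000, 1.3000)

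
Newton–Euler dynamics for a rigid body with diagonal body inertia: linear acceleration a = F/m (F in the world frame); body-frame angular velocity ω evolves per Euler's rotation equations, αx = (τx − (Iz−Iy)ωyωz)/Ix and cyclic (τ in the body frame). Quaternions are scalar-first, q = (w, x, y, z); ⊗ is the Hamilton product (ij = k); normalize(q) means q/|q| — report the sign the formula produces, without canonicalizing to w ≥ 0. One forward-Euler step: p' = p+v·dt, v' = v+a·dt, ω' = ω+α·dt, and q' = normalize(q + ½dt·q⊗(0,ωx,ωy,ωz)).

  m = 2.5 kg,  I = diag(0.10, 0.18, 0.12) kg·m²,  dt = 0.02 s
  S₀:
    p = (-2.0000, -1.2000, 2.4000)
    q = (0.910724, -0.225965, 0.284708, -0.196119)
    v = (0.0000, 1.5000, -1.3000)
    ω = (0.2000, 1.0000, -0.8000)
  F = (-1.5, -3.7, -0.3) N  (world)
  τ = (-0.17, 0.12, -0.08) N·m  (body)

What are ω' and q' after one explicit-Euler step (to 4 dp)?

ω' = (0.1564, 1.0130, -0.8160)
q' = (0.9067, -0.2244, 0.2916, -0.2062)

ω×(Iω) gyroscopic = (0.0480, 0.0032, 0.0160)
α = I⁻¹(τ − ω×Iω) = (-2.1800, 0.6489, -0.8000)
ω + α·dt = (0.1564, 1.0130, -0.8160)
2q̇ = q⊗(0,ω) = (-0.3964102, 0.1504974, 0.6907282, -1.0114858)
q' = normalize(q + ½dt·q⊗(0,ω)) = (0.9067, -0.2244, 0.2916, -0.2062)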